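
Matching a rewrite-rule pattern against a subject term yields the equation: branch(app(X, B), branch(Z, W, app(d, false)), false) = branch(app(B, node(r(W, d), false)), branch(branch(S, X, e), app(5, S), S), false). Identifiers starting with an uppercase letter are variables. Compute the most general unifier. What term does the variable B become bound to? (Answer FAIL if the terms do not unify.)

node(r(app(5, app(d, false)), d), false)

Decompose branch/3: app(X, B) = app(B, node(r(W, d), false)),  branch(Z, W, app(d, false)) = branch(branch(S, X, e), app(5, S), S),  false = false.
Decompose app/2: X = B,  B = node(r(W, d), false).
Bind X := B; substituting into the one remaining equation that mentions X gives: branch(Z, W, app(d, false)) = branch(branch(S, B, e), app(5, S), S).
Bind B := node(r(W, d), false); substituting into the one remaining equation that mentions B gives: branch(Z, W, app(d, false)) = branch(branch(S, node(r(W, d), false), e), app(5, S), S). Substituting into the earlier binding gives X := node(r(W, d), false).
Decompose branch/3: Z = branch(S, node(r(W, d), false), e),  W = app(5, S),  app(d, false) = S.
Bind Z := branch(S, node(r(W, d), false), e); no other remaining equation mentions Z.
Bind W := app(5, S); no other remaining equation mentions W. Substituting into the earlier bindings gives X := node(r(app(5, S), d), false), B := node(r(app(5, S), d), false), Z := branch(S, node(r(app(5, S), d), false), e).
Bind S := app(d, false); no other remaining equation mentions S. Substituting into the earlier bindings gives X := node(r(app(5, app(d, false)), d), false), B := node(r(app(5, app(d, false)), d), false), Z := branch(app(d, false), node(r(app(5, app(d, false)), d), false), e), W := app(5, app(d, false)).
Delete trivial equation false = false.
MGU = { X := node(r(app(5, app(d, false)), d), false), B := node(r(app(5, app(d, false)), d), false), Z := branch(app(d, false), node(r(app(5, app(d, false)), d), false), e), W := app(5, app(d, false)), S := app(d, false) }, so B := node(r(app(5, app(d, false)), d), false).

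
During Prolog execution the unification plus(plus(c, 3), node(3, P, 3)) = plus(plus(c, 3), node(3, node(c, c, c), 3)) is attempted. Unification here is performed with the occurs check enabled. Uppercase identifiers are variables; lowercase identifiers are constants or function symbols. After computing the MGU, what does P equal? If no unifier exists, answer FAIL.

Decompose plus/2: plus(c, 3) = plus(c, 3),  node(3, P, 3) = node(3, node(c, c, c), 3).
Delete trivial equation plus(c, 3) = plus(c, 3).
Decompose node/3: 3 = 3,  P = node(c, c, c),  3 = 3.
Delete trivial equation 3 = 3.
Bind P := node(c, c, c); no other remaining equation mentions P.
Delete trivial equation 3 = 3.
MGU = { P ↦ node(c, c, c) }, so P ↦ node(c, c, c).

node(c, c, c)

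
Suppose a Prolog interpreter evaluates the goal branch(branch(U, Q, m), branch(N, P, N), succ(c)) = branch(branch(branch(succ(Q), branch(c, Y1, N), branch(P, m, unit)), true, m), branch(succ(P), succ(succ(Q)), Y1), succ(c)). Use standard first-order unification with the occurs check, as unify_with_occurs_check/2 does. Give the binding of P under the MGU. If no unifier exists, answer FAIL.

Decompose branch/3: branch(U, Q, m) = branch(branch(succ(Q), branch(c, Y1, N), branch(P, m, unit)), true, m),  branch(N, P, N) = branch(succ(P), succ(succ(Q)), Y1),  succ(c) = succ(c).
Decompose branch/3: U = branch(succ(Q), branch(c, Y1, N), branch(P, m, unit)),  Q = true,  m = m.
Bind U := branch(succ(Q), branch(c, Y1, N), branch(P, m, unit)); no other remaining equation mentions U.
Bind Q := true; substituting into the one remaining equation that mentions Q gives: branch(N, P, N) = branch(succ(P), succ(succ(true)), Y1). Substituting into the earlier binding gives U := branch(succ(true), branch(c, Y1, N), branch(P, m, unit)).
Delete trivial equation m = m.
Decompose branch/3: N = succ(P),  P = succ(succ(true)),  N = Y1.
Bind N := succ(P); substituting into the one remaining equation that mentions N gives: succ(P) = Y1. Substituting into the earlier binding gives U := branch(succ(true), branch(c, Y1, succ(P)), branch(P, m, unit)).
Bind P := succ(succ(true)); substituting into the one remaining equation that mentions P gives: succ(succ(succ(true))) = Y1. Substituting into the earlier bindings gives U := branch(succ(true), branch(c, Y1, succ(succ(succ(true)))), branch(succ(succ(true)), m, unit)), N := succ(succ(succ(true))).
Bind Y1 := succ(succ(succ(true))); no other remaining equation mentions Y1. Substituting into the earlier binding gives U := branch(succ(true), branch(c, succ(succ(succ(true))), succ(succ(succ(true)))), branch(succ(succ(true)), m, unit)).
Delete trivial equation succ(c) = succ(c).
MGU = { U ↦ branch(succ(true), branch(c, succ(succ(succ(true))), succ(succ(succ(true)))), branch(succ(succ(true)), m, unit)), Q ↦ true, N ↦ succ(succ(succ(true))), P ↦ succ(succ(true)), Y1 ↦ succ(succ(succ(true))) }, so P ↦ succ(succ(true)).

succ(succ(true))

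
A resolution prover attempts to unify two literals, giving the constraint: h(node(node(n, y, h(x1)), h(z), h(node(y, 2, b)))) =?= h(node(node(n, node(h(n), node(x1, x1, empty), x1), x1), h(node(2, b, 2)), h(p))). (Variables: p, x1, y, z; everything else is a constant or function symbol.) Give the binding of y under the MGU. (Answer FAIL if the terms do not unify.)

FAIL

Decompose h/1: node(node(n, y, h(x1)), h(z), h(node(y, 2, b))) =?= node(node(n, node(h(n), node(x1, x1, empty), x1), x1), h(node(2, b, 2)), h(p)).
Decompose node/3: node(n, y, h(x1)) =?= node(n, node(h(n), node(x1, x1, empty), x1), x1),  h(z) =?= h(node(2, b, 2)),  h(node(y, 2, b)) =?= h(p).
Decompose node/3: n =?= n,  y =?= node(h(n), node(x1, x1, empty), x1),  h(x1) =?= x1.
Delete trivial equation n =?= n.
Bind y := node(h(n), node(x1, x1, empty), x1); substituting into the one remaining equation that mentions y gives: h(node(node(h(n), node(x1, x1, empty), x1), 2, b)) =?= h(p).
Occurs check fails: x1 occurs in h(x1); the equation x1 =?= h(x1) has no finite solution.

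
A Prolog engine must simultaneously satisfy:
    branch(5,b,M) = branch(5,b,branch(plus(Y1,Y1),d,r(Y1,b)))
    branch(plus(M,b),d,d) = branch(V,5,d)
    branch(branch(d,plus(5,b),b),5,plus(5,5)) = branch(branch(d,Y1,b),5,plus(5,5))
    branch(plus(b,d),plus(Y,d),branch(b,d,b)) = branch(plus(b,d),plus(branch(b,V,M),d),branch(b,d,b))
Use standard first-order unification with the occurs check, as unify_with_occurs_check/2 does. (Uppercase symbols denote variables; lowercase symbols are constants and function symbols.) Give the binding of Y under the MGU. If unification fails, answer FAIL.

Decompose branch/3: 5 = 5,  b = b,  M = branch(plus(Y1,Y1),d,r(Y1,b)).
Delete trivial equation 5 = 5.
Delete trivial equation b = b.
Bind M := branch(plus(Y1,Y1),d,r(Y1,b)); substituting into the 2 remaining equations that mention M gives: branch(plus(branch(plus(Y1,Y1),d,r(Y1,b)),b),d,d) = branch(V,5,d),  branch(plus(b,d),plus(Y,d),branch(b,d,b)) = branch(plus(b,d),plus(branch(b,V,branch(plus(Y1,Y1),d,r(Y1,b))),d),branch(b,d,b)).
Decompose branch/3: plus(branch(plus(Y1,Y1),d,r(Y1,b)),b) = V,  d = 5,  d = d.
Bind V := plus(branch(plus(Y1,Y1),d,r(Y1,b)),b); substituting into the one remaining equation that mentions V gives: branch(plus(b,d),plus(Y,d),branch(b,d,b)) = branch(plus(b,d),plus(branch(b,plus(branch(plus(Y1,Y1),d,r(Y1,b)),b),branch(plus(Y1,Y1),d,r(Y1,b))),d),branch(b,d,b)).
Clash: constants d and 5 differ; no unifier exists.

FAIL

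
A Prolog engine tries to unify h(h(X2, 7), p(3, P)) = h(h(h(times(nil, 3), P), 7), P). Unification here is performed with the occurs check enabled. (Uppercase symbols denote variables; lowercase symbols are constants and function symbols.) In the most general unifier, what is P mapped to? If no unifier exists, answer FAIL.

FAIL

Decompose h/2: h(X2, 7) = h(h(times(nil, 3), P), 7),  p(3, P) = P.
Decompose h/2: X2 = h(times(nil, 3), P),  7 = 7.
Bind X2 := h(times(nil, 3), P); no other remaining equation mentions X2.
Delete trivial equation 7 = 7.
Occurs check fails: P occurs in p(3, P); the equation P = p(3, P) has no finite solution.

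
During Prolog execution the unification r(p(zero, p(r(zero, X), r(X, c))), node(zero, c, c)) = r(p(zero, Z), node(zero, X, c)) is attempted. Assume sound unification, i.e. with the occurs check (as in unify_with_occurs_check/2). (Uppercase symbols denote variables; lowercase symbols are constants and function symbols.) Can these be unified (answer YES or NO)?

YES

Decompose r/2: p(zero, p(r(zero, X), r(X, c))) = p(zero, Z),  node(zero, c, c) = node(zero, X, c).
Decompose p/2: zero = zero,  p(r(zero, X), r(X, c)) = Z.
Delete trivial equation zero = zero.
Bind Z := p(r(zero, X), r(X, c)); no other remaining equation mentions Z.
Decompose node/3: zero = zero,  c = X,  c = c.
Delete trivial equation zero = zero.
Bind X := c; no other remaining equation mentions X. Substituting into the earlier binding gives Z := p(r(zero, c), r(c, c)).
Delete trivial equation c = c.
No equations remain and no clash or occurs-check failure arose, so a unifier exists.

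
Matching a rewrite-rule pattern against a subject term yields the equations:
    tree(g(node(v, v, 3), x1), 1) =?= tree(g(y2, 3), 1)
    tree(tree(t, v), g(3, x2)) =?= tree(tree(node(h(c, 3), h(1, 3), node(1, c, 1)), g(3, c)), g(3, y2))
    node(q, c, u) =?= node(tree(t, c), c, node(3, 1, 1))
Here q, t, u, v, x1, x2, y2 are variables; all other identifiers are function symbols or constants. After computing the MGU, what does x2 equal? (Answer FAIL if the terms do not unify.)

Decompose tree/2: g(node(v, v, 3), x1) =?= g(y2, 3),  1 =?= 1.
Decompose g/2: node(v, v, 3) =?= y2,  x1 =?= 3.
Bind y2 := node(v, v, 3); substituting into the one remaining equation that mentions y2 gives: tree(tree(t, v), g(3, x2)) =?= tree(tree(node(h(c, 3), h(1, 3), node(1, c, 1)), g(3, c)), g(3, node(v, v, 3))).
Bind x1 := 3; no other remaining equation mentions x1.
Delete trivial equation 1 =?= 1.
Decompose tree/2: tree(t, v) =?= tree(node(h(c, 3), h(1, 3), node(1, c, 1)), g(3, c)),  g(3, x2) =?= g(3, node(v, v, 3)).
Decompose tree/2: t =?= node(h(c, 3), h(1, 3), node(1, c, 1)),  v =?= g(3, c).
Bind t := node(h(c, 3), h(1, 3), node(1, c, 1)); substituting into the one remaining equation that mentions t gives: node(q, c, u) =?= node(tree(node(h(c, 3), h(1, 3), node(1, c, 1)), c), c, node(3, 1, 1)).
Bind v := g(3, c); substituting into the one remaining equation that mentions v gives: g(3, x2) =?= g(3, node(g(3, c), g(3, c), 3)). Substituting into the earlier binding gives y2 := node(g(3, c), g(3, c), 3).
Decompose g/2: 3 =?= 3,  x2 =?= node(g(3, c), g(3, c), 3).
Delete trivial equation 3 =?= 3.
Bind x2 := node(g(3, c), g(3, c), 3); no other remaining equation mentions x2.
Decompose node/3: q =?= tree(node(h(c, 3), h(1, 3), node(1, c, 1)), c),  c =?= c,  u =?= node(3, 1, 1).
Bind q := tree(node(h(c, 3), h(1, 3), node(1, c, 1)), c); no other remaining equation mentions q.
Delete trivial equation c =?= c.
Bind u := node(3, 1, 1).
MGU = { y2 ↦ node(g(3, c), g(3, c), 3), x1 ↦ 3, t ↦ node(h(c, 3), h(1, 3), node(1, c, 1)), v ↦ g(3, c), x2 ↦ node(g(3, c), g(3, c), 3), q ↦ tree(node(h(c, 3), h(1, 3), node(1, c, 1)), c), u ↦ node(3, 1, 1) }, so x2 ↦ node(g(3, c), g(3, c), 3).

node(g(3, c), g(3, c), 3)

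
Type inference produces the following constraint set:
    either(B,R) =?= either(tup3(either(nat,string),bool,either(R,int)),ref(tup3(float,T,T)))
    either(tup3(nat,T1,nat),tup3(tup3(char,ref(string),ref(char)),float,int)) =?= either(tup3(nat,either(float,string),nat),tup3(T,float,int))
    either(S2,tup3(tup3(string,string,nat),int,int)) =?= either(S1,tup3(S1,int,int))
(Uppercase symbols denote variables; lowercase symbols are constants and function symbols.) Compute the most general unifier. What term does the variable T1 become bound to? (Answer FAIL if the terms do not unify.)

either(float,string)

Decompose either/2: B =?= tup3(either(nat,string),bool,either(R,int)),  R =?= ref(tup3(float,T,T)).
Bind B := tup3(either(nat,string),bool,either(R,int)); no other remaining equation mentions B.
Bind R := ref(tup3(float,T,T)); no other remaining equation mentions R. Substituting into the earlier binding gives B := tup3(either(nat,string),bool,either(ref(tup3(float,T,T)),int)).
Decompose either/2: tup3(nat,T1,nat) =?= tup3(nat,either(float,string),nat),  tup3(tup3(char,ref(string),ref(char)),float,int) =?= tup3(T,float,int).
Decompose tup3/3: nat =?= nat,  T1 =?= either(float,string),  nat =?= nat.
Delete trivial equation nat =?= nat.
Bind T1 := either(float,string); no other remaining equation mentions T1.
Delete trivial equation nat =?= nat.
Decompose tup3/3: tup3(char,ref(string),ref(char)) =?= T,  float =?= float,  int =?= int.
Bind T := tup3(char,ref(string),ref(char)); no other remaining equation mentions T. Substituting into the earlier bindings gives B := tup3(either(nat,string),bool,either(ref(tup3(float,tup3(char,ref(string),ref(char)),tup3(char,ref(string),ref(char)))),int)), R := ref(tup3(float,tup3(char,ref(string),ref(char)),tup3(char,ref(string),ref(char)))).
Delete trivial equation float =?= float.
Delete trivial equation int =?= int.
Decompose either/2: S2 =?= S1,  tup3(tup3(string,string,nat),int,int) =?= tup3(S1,int,int).
Bind S2 := S1; no other remaining equation mentions S2.
Decompose tup3/3: tup3(string,string,nat) =?= S1,  int =?= int,  int =?= int.
Bind S1 := tup3(string,string,nat); no other remaining equation mentions S1. Substituting into the earlier binding gives S2 := tup3(string,string,nat).
Delete trivial equation int =?= int.
Delete trivial equation int =?= int.
MGU = { B ↦ tup3(either(nat,string),bool,either(ref(tup3(float,tup3(char,ref(string),ref(char)),tup3(char,ref(string),ref(char)))),int)), R ↦ ref(tup3(float,tup3(char,ref(string),ref(char)),tup3(char,ref(string),ref(char)))), T1 ↦ either(float,string), T ↦ tup3(char,ref(string),ref(char)), S2 ↦ tup3(string,string,nat), S1 ↦ tup3(string,string,nat) }, so T1 ↦ either(float,string).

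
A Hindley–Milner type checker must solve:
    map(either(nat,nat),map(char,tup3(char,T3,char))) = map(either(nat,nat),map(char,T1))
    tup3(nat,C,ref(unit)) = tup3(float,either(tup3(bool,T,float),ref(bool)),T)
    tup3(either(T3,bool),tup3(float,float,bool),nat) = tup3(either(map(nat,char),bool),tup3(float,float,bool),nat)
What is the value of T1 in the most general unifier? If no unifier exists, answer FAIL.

FAIL

Decompose map/2: either(nat,nat) = either(nat,nat),  map(char,tup3(char,T3,char)) = map(char,T1).
Delete trivial equation either(nat,nat) = either(nat,nat).
Decompose map/2: char = char,  tup3(char,T3,char) = T1.
Delete trivial equation char = char.
Bind T1 := tup3(char,T3,char); no other remaining equation mentions T1.
Decompose tup3/3: nat = float,  C = either(tup3(bool,T,float),ref(bool)),  ref(unit) = T.
Clash: constants nat and float differ; no unifier exists.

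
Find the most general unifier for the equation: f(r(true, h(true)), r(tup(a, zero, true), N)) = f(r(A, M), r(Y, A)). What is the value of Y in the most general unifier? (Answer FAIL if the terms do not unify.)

tup(a, zero, true)

Decompose f/2: r(true, h(true)) = r(A, M),  r(tup(a, zero, true), N) = r(Y, A).
Decompose r/2: true = A,  h(true) = M.
Bind A := true; substituting into the one remaining equation that mentions A gives: r(tup(a, zero, true), N) = r(Y, true).
Bind M := h(true); no other remaining equation mentions M.
Decompose r/2: tup(a, zero, true) = Y,  N = true.
Bind Y := tup(a, zero, true); no other remaining equation mentions Y.
Bind N := true.
MGU = { A -> true, M -> h(true), Y -> tup(a, zero, true), N -> true }, so Y -> tup(a, zero, true).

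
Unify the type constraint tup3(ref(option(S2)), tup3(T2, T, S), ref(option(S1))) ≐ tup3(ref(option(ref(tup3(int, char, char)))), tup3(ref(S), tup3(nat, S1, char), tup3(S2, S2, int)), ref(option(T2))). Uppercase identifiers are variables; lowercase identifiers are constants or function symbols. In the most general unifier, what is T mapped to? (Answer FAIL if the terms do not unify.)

tup3(nat, ref(tup3(ref(tup3(int, char, char)), ref(tup3(int, char, char)), int)), char)

Decompose tup3/3: ref(option(S2)) ≐ ref(option(ref(tup3(int, char, char)))),  tup3(T2, T, S) ≐ tup3(ref(S), tup3(nat, S1, char), tup3(S2, S2, int)),  ref(option(S1)) ≐ ref(option(T2)).
Decompose ref/1: option(S2) ≐ option(ref(tup3(int, char, char))).
Decompose option/1: S2 ≐ ref(tup3(int, char, char)).
Bind S2 := ref(tup3(int, char, char)); substituting into the one remaining equation that mentions S2 gives: tup3(T2, T, S) ≐ tup3(ref(S), tup3(nat, S1, char), tup3(ref(tup3(int, char, char)), ref(tup3(int, char, char)), int)).
Decompose tup3/3: T2 ≐ ref(S),  T ≐ tup3(nat, S1, char),  S ≐ tup3(ref(tup3(int, char, char)), ref(tup3(int, char, char)), int).
Bind T2 := ref(S); substituting into the one remaining equation that mentions T2 gives: ref(option(S1)) ≐ ref(option(ref(S))).
Bind T := tup3(nat, S1, char); no other remaining equation mentions T.
Bind S := tup3(ref(tup3(int, char, char)), ref(tup3(int, char, char)), int); substituting into the remaining equation gives: ref(option(S1)) ≐ ref(option(ref(tup3(ref(tup3(int, char, char)), ref(tup3(int, char, char)), int)))). Substituting into the earlier binding gives T2 := ref(tup3(ref(tup3(int, char, char)), ref(tup3(int, char, char)), int)).
Decompose ref/1: option(S1) ≐ option(ref(tup3(ref(tup3(int, char, char)), ref(tup3(int, char, char)), int))).
Decompose option/1: S1 ≐ ref(tup3(ref(tup3(int, char, char)), ref(tup3(int, char, char)), int)).
Bind S1 := ref(tup3(ref(tup3(int, char, char)), ref(tup3(int, char, char)), int)). Substituting into the earlier binding gives T := tup3(nat, ref(tup3(ref(tup3(int, char, char)), ref(tup3(int, char, char)), int)), char).
MGU = { S2 ↦ ref(tup3(int, char, char)), T2 ↦ ref(tup3(ref(tup3(int, char, char)), ref(tup3(int, char, char)), int)), T ↦ tup3(nat, ref(tup3(ref(tup3(int, char, char)), ref(tup3(int, char, char)), int)), char), S ↦ tup3(ref(tup3(int, char, char)), ref(tup3(int, char, char)), int), S1 ↦ ref(tup3(ref(tup3(int, char, char)), ref(tup3(int, char, char)), int)) }, so T ↦ tup3(nat, ref(tup3(ref(tup3(int, char, char)), ref(tup3(int, char, char)), int)), char).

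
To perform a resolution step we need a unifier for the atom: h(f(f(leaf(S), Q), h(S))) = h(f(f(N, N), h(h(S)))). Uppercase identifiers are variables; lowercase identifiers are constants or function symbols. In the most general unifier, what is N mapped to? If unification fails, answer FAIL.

Decompose h/1: f(f(leaf(S), Q), h(S)) = f(f(N, N), h(h(S))).
Decompose f/2: f(leaf(S), Q) = f(N, N),  h(S) = h(h(S)).
Decompose f/2: leaf(S) = N,  Q = N.
Bind N := leaf(S); substituting into the one remaining equation that mentions N gives: Q = leaf(S).
Bind Q := leaf(S); no other remaining equation mentions Q.
Decompose h/1: S = h(S).
Occurs check fails: S occurs in h(S); the equation S = h(S) has no finite solution.

FAIL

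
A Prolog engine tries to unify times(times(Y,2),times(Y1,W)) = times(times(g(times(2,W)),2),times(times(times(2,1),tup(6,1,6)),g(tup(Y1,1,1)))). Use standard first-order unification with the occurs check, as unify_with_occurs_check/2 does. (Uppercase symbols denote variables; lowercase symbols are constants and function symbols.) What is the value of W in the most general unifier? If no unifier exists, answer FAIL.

g(tup(times(times(2,1),tup(6,1,6)),1,1))

Decompose times/2: times(Y,2) = times(g(times(2,W)),2),  times(Y1,W) = times(times(times(2,1),tup(6,1,6)),g(tup(Y1,1,1))).
Decompose times/2: Y = g(times(2,W)),  2 = 2.
Bind Y := g(times(2,W)); no other remaining equation mentions Y.
Delete trivial equation 2 = 2.
Decompose times/2: Y1 = times(times(2,1),tup(6,1,6)),  W = g(tup(Y1,1,1)).
Bind Y1 := times(times(2,1),tup(6,1,6)); substituting into the remaining equation gives: W = g(tup(times(times(2,1),tup(6,1,6)),1,1)).
Bind W := g(tup(times(times(2,1),tup(6,1,6)),1,1)). Substituting into the earlier binding gives Y := g(times(2,g(tup(times(times(2,1),tup(6,1,6)),1,1)))).
MGU = { Y = g(times(2,g(tup(times(times(2,1),tup(6,1,6)),1,1)))), Y1 = times(times(2,1),tup(6,1,6)), W = g(tup(times(times(2,1),tup(6,1,6)),1,1)) }, so W = g(tup(times(times(2,1),tup(6,1,6)),1,1)).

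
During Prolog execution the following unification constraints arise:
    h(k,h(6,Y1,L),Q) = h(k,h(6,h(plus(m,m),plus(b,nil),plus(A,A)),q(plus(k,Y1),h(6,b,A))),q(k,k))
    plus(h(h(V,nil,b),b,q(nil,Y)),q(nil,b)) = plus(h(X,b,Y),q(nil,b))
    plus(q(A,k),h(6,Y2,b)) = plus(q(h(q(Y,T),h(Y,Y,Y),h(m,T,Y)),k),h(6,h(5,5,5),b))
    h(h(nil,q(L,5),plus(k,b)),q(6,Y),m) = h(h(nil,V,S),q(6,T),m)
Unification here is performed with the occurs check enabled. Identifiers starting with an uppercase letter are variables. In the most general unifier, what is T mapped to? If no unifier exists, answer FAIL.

Decompose h/3: k = k,  h(6,Y1,L) = h(6,h(plus(m,m),plus(b,nil),plus(A,A)),q(plus(k,Y1),h(6,b,A))),  Q = q(k,k).
Delete trivial equation k = k.
Decompose h/3: 6 = 6,  Y1 = h(plus(m,m),plus(b,nil),plus(A,A)),  L = q(plus(k,Y1),h(6,b,A)).
Delete trivial equation 6 = 6.
Bind Y1 := h(plus(m,m),plus(b,nil),plus(A,A)); substituting into the one remaining equation that mentions Y1 gives: L = q(plus(k,h(plus(m,m),plus(b,nil),plus(A,A))),h(6,b,A)).
Bind L := q(plus(k,h(plus(m,m),plus(b,nil),plus(A,A))),h(6,b,A)); substituting into the one remaining equation that mentions L gives: h(h(nil,q(q(plus(k,h(plus(m,m),plus(b,nil),plus(A,A))),h(6,b,A)),5),plus(k,b)),q(6,Y),m) = h(h(nil,V,S),q(6,T),m).
Bind Q := q(k,k); no other remaining equation mentions Q.
Decompose plus/2: h(h(V,nil,b),b,q(nil,Y)) = h(X,b,Y),  q(nil,b) = q(nil,b).
Decompose h/3: h(V,nil,b) = X,  b = b,  q(nil,Y) = Y.
Bind X := h(V,nil,b); no other remaining equation mentions X.
Delete trivial equation b = b.
Occurs check fails: Y occurs in q(nil,Y); the equation Y = q(nil,Y) has no finite solution.

FAIL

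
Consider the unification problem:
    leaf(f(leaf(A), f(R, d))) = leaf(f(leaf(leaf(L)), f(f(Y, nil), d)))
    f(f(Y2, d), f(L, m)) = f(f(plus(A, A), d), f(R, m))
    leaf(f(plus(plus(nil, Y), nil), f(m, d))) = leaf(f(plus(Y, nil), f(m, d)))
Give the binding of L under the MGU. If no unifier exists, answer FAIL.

Decompose leaf/1: f(leaf(A), f(R, d)) = f(leaf(leaf(L)), f(f(Y, nil), d)).
Decompose f/2: leaf(A) = leaf(leaf(L)),  f(R, d) = f(f(Y, nil), d).
Decompose leaf/1: A = leaf(L).
Bind A := leaf(L); substituting into the one remaining equation that mentions A gives: f(f(Y2, d), f(L, m)) = f(f(plus(leaf(L), leaf(L)), d), f(R, m)).
Decompose f/2: R = f(Y, nil),  d = d.
Bind R := f(Y, nil); substituting into the one remaining equation that mentions R gives: f(f(Y2, d), f(L, m)) = f(f(plus(leaf(L), leaf(L)), d), f(f(Y, nil), m)).
Delete trivial equation d = d.
Decompose f/2: f(Y2, d) = f(plus(leaf(L), leaf(L)), d),  f(L, m) = f(f(Y, nil), m).
Decompose f/2: Y2 = plus(leaf(L), leaf(L)),  d = d.
Bind Y2 := plus(leaf(L), leaf(L)); no other remaining equation mentions Y2.
Delete trivial equation d = d.
Decompose f/2: L = f(Y, nil),  m = m.
Bind L := f(Y, nil); no other remaining equation mentions L. Substituting into the earlier bindings gives A := leaf(f(Y, nil)), Y2 := plus(leaf(f(Y, nil)), leaf(f(Y, nil))).
Delete trivial equation m = m.
Decompose leaf/1: f(plus(plus(nil, Y), nil), f(m, d)) = f(plus(Y, nil), f(m, d)).
Decompose f/2: plus(plus(nil, Y), nil) = plus(Y, nil),  f(m, d) = f(m, d).
Decompose plus/2: plus(nil, Y) = Y,  nil = nil.
Occurs check fails: Y occurs in plus(nil, Y); the equation Y = plus(nil, Y) has no finite solution.

FAIL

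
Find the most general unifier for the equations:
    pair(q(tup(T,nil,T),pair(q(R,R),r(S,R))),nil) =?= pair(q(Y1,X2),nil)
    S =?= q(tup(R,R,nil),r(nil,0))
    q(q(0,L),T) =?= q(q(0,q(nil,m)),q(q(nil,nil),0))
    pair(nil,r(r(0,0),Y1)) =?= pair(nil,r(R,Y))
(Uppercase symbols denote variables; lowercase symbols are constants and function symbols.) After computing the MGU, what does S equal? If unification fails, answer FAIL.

q(tup(r(0,0),r(0,0),nil),r(nil,0))

Decompose pair/2: q(tup(T,nil,T),pair(q(R,R),r(S,R))) =?= q(Y1,X2),  nil =?= nil.
Decompose q/2: tup(T,nil,T) =?= Y1,  pair(q(R,R),r(S,R)) =?= X2.
Bind Y1 := tup(T,nil,T); substituting into the one remaining equation that mentions Y1 gives: pair(nil,r(r(0,0),tup(T,nil,T))) =?= pair(nil,r(R,Y)).
Bind X2 := pair(q(R,R),r(S,R)); no other remaining equation mentions X2.
Delete trivial equation nil =?= nil.
Bind S := q(tup(R,R,nil),r(nil,0)); no other remaining equation mentions S. Substituting into the earlier binding gives X2 := pair(q(R,R),r(q(tup(R,R,nil),r(nil,0)),R)).
Decompose q/2: q(0,L) =?= q(0,q(nil,m)),  T =?= q(q(nil,nil),0).
Decompose q/2: 0 =?= 0,  L =?= q(nil,m).
Delete trivial equation 0 =?= 0.
Bind L := q(nil,m); no other remaining equation mentions L.
Bind T := q(q(nil,nil),0); substituting into the remaining equation gives: pair(nil,r(r(0,0),tup(q(q(nil,nil),0),nil,q(q(nil,nil),0)))) =?= pair(nil,r(R,Y)). Substituting into the earlier binding gives Y1 := tup(q(q(nil,nil),0),nil,q(q(nil,nil),0)).
Decompose pair/2: nil =?= nil,  r(r(0,0),tup(q(q(nil,nil),0),nil,q(q(nil,nil),0))) =?= r(R,Y).
Delete trivial equation nil =?= nil.
Decompose r/2: r(0,0) =?= R,  tup(q(q(nil,nil),0),nil,q(q(nil,nil),0)) =?= Y.
Bind R := r(0,0); no other remaining equation mentions R. Substituting into the earlier bindings gives X2 := pair(q(r(0,0),r(0,0)),r(q(tup(r(0,0),r(0,0),nil),r(nil,0)),r(0,0))), S := q(tup(r(0,0),r(0,0),nil),r(nil,0)).
Bind Y := tup(q(q(nil,nil),0),nil,q(q(nil,nil),0)).
MGU = { Y1 ↦ tup(q(q(nil,nil),0),nil,q(q(nil,nil),0)), X2 ↦ pair(q(r(0,0),r(0,0)),r(q(tup(r(0,0),r(0,0),nil),r(nil,0)),r(0,0))), S ↦ q(tup(r(0,0),r(0,0),nil),r(nil,0)), L ↦ q(nil,m), T ↦ q(q(nil,nil),0), R ↦ r(0,0), Y ↦ tup(q(q(nil,nil),0),nil,q(q(nil,nil),0)) }, so S ↦ q(tup(r(0,0),r(0,0),nil),r(nil,0)).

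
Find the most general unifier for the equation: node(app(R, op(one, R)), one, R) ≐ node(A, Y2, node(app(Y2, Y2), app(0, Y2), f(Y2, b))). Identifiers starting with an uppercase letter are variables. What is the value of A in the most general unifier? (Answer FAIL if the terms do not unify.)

Decompose node/3: app(R, op(one, R)) ≐ A,  one ≐ Y2,  R ≐ node(app(Y2, Y2), app(0, Y2), f(Y2, b)).
Bind A := app(R, op(one, R)); no other remaining equation mentions A.
Bind Y2 := one; substituting into the remaining equation gives: R ≐ node(app(one, one), app(0, one), f(one, b)).
Bind R := node(app(one, one), app(0, one), f(one, b)). Substituting into the earlier binding gives A := app(node(app(one, one), app(0, one), f(one, b)), op(one, node(app(one, one), app(0, one), f(one, b)))).
MGU = { A ↦ app(node(app(one, one), app(0, one), f(one, b)), op(one, node(app(one, one), app(0, one), f(one, b)))), Y2 ↦ one, R ↦ node(app(one, one), app(0, one), f(one, b)) }, so A ↦ app(node(app(one, one), app(0, one), f(one, b)), op(one, node(app(one, one), app(0, one), f(one, b)))).

app(node(app(one, one), app(0, one), f(one, b)), op(one, node(app(one, one), app(0, one), f(one, b))))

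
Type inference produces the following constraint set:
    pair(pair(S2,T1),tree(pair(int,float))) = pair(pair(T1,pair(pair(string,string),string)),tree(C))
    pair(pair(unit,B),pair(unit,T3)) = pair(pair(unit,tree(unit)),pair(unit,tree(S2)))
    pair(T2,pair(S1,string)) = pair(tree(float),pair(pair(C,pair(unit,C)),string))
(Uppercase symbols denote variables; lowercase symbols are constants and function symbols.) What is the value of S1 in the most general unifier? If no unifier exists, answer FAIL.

Decompose pair/2: pair(S2,T1) = pair(T1,pair(pair(string,string),string)),  tree(pair(int,float)) = tree(C).
Decompose pair/2: S2 = T1,  T1 = pair(pair(string,string),string).
Bind S2 := T1; substituting into the one remaining equation that mentions S2 gives: pair(pair(unit,B),pair(unit,T3)) = pair(pair(unit,tree(unit)),pair(unit,tree(T1))).
Bind T1 := pair(pair(string,string),string); substituting into the one remaining equation that mentions T1 gives: pair(pair(unit,B),pair(unit,T3)) = pair(pair(unit,tree(unit)),pair(unit,tree(pair(pair(string,string),string)))). Substituting into the earlier binding gives S2 := pair(pair(string,string),string).
Decompose tree/1: pair(int,float) = C.
Bind C := pair(int,float); substituting into the one remaining equation that mentions C gives: pair(T2,pair(S1,string)) = pair(tree(float),pair(pair(pair(int,float),pair(unit,pair(int,float))),string)).
Decompose pair/2: pair(unit,B) = pair(unit,tree(unit)),  pair(unit,T3) = pair(unit,tree(pair(pair(string,string),string))).
Decompose pair/2: unit = unit,  B = tree(unit).
Delete trivial equation unit = unit.
Bind B := tree(unit); no other remaining equation mentions B.
Decompose pair/2: unit = unit,  T3 = tree(pair(pair(string,string),string)).
Delete trivial equation unit = unit.
Bind T3 := tree(pair(pair(string,string),string)); no other remaining equation mentions T3.
Decompose pair/2: T2 = tree(float),  pair(S1,string) = pair(pair(pair(int,float),pair(unit,pair(int,float))),string).
Bind T2 := tree(float); no other remaining equation mentions T2.
Decompose pair/2: S1 = pair(pair(int,float),pair(unit,pair(int,float))),  string = string.
Bind S1 := pair(pair(int,float),pair(unit,pair(int,float))); no other remaining equation mentions S1.
Delete trivial equation string = string.
MGU = { S2 -> pair(pair(string,string),string), T1 -> pair(pair(string,string),string), C -> pair(int,float), B -> tree(unit), T3 -> tree(pair(pair(string,string),string)), T2 -> tree(float), S1 -> pair(pair(int,float),pair(unit,pair(int,float))) }, so S1 -> pair(pair(int,float),pair(unit,pair(int,float))).

pair(pair(int,float),pair(unit,pair(int,float)))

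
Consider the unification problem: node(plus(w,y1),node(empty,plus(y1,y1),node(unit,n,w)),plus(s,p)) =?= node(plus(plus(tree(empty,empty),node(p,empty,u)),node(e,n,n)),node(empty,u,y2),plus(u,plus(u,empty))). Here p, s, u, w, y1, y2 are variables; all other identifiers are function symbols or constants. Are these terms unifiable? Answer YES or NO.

YES

Decompose node/3: plus(w,y1) =?= plus(plus(tree(empty,empty),node(p,empty,u)),node(e,n,n)),  node(empty,plus(y1,y1),node(unit,n,w)) =?= node(empty,u,y2),  plus(s,p) =?= plus(u,plus(u,empty)).
Decompose plus/2: w =?= plus(tree(empty,empty),node(p,empty,u)),  y1 =?= node(e,n,n).
Bind w := plus(tree(empty,empty),node(p,empty,u)); substituting into the one remaining equation that mentions w gives: node(empty,plus(y1,y1),node(unit,n,plus(tree(empty,empty),node(p,empty,u)))) =?= node(empty,u,y2).
Bind y1 := node(e,n,n); substituting into the one remaining equation that mentions y1 gives: node(empty,plus(node(e,n,n),node(e,n,n)),node(unit,n,plus(tree(empty,empty),node(p,empty,u)))) =?= node(empty,u,y2).
Decompose node/3: empty =?= empty,  plus(node(e,n,n),node(e,n,n)) =?= u,  node(unit,n,plus(tree(empty,empty),node(p,empty,u))) =?= y2.
Delete trivial equation empty =?= empty.
Bind u := plus(node(e,n,n),node(e,n,n)); substituting into the remaining equations gives: node(unit,n,plus(tree(empty,empty),node(p,empty,plus(node(e,n,n),node(e,n,n))))) =?= y2,  plus(s,p) =?= plus(plus(node(e,n,n),node(e,n,n)),plus(plus(node(e,n,n),node(e,n,n)),empty)). Substituting into the earlier binding gives w := plus(tree(empty,empty),node(p,empty,plus(node(e,n,n),node(e,n,n)))).
Bind y2 := node(unit,n,plus(tree(empty,empty),node(p,empty,plus(node(e,n,n),node(e,n,n))))); no other remaining equation mentions y2.
Decompose plus/2: s =?= plus(node(e,n,n),node(e,n,n)),  p =?= plus(plus(node(e,n,n),node(e,n,n)),empty).
Bind s := plus(node(e,n,n),node(e,n,n)); no other remaining equation mentions s.
Bind p := plus(plus(node(e,n,n),node(e,n,n)),empty). Substituting into the earlier bindings gives w := plus(tree(empty,empty),node(plus(plus(node(e,n,n),node(e,n,n)),empty),empty,plus(node(e,n,n),node(e,n,n)))), y2 := node(unit,n,plus(tree(empty,empty),node(plus(plus(node(e,n,n),node(e,n,n)),empty),empty,plus(node(e,n,n),node(e,n,n))))).
No equations remain and no clash or occurs-check failure arose, so a unifier exists.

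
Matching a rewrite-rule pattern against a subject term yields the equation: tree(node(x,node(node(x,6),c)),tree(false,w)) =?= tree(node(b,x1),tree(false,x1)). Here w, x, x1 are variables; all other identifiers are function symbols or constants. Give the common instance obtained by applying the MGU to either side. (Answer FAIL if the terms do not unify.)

Decompose tree/2: node(x,node(node(x,6),c)) =?= node(b,x1),  tree(false,w) =?= tree(false,x1).
Decompose node/2: x =?= b,  node(node(x,6),c) =?= x1.
Bind x := b; substituting into the one remaining equation that mentions x gives: node(node(b,6),c) =?= x1.
Bind x1 := node(node(b,6),c); substituting into the remaining equation gives: tree(false,w) =?= tree(false,node(node(b,6),c)).
Decompose tree/2: false =?= false,  w =?= node(node(b,6),c).
Delete trivial equation false =?= false.
Bind w := node(node(b,6),c).
Applying the MGU to either side gives tree(node(b,node(node(b,6),c)),tree(false,node(node(b,6),c))).

tree(node(b,node(node(b,6),c)),tree(false,node(node(b,6),c)))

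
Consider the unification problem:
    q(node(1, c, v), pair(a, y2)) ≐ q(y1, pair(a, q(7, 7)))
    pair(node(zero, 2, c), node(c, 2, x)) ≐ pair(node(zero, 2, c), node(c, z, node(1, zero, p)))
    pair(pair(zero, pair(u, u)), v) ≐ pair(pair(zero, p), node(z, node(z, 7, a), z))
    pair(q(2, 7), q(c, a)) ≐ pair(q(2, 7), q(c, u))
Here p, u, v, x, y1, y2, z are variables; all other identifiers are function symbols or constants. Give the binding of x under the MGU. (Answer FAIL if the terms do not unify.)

Decompose q/2: node(1, c, v) ≐ y1,  pair(a, y2) ≐ pair(a, q(7, 7)).
Bind y1 := node(1, c, v); no other remaining equation mentions y1.
Decompose pair/2: a ≐ a,  y2 ≐ q(7, 7).
Delete trivial equation a ≐ a.
Bind y2 := q(7, 7); no other remaining equation mentions y2.
Decompose pair/2: node(zero, 2, c) ≐ node(zero, 2, c),  node(c, 2, x) ≐ node(c, z, node(1, zero, p)).
Delete trivial equation node(zero, 2, c) ≐ node(zero, 2, c).
Decompose node/3: c ≐ c,  2 ≐ z,  x ≐ node(1, zero, p).
Delete trivial equation c ≐ c.
Bind z := 2; substituting into the one remaining equation that mentions z gives: pair(pair(zero, pair(u, u)), v) ≐ pair(pair(zero, p), node(2, node(2, 7, a), 2)).
Bind x := node(1, zero, p); no other remaining equation mentions x.
Decompose pair/2: pair(zero, pair(u, u)) ≐ pair(zero, p),  v ≐ node(2, node(2, 7, a), 2).
Decompose pair/2: zero ≐ zero,  pair(u, u) ≐ p.
Delete trivial equation zero ≐ zero.
Bind p := pair(u, u); no other remaining equation mentions p. Substituting into the earlier binding gives x := node(1, zero, pair(u, u)).
Bind v := node(2, node(2, 7, a), 2); no other remaining equation mentions v. Substituting into the earlier binding gives y1 := node(1, c, node(2, node(2, 7, a), 2)).
Decompose pair/2: q(2, 7) ≐ q(2, 7),  q(c, a) ≐ q(c, u).
Delete trivial equation q(2, 7) ≐ q(2, 7).
Decompose q/2: c ≐ c,  a ≐ u.
Delete trivial equation c ≐ c.
Bind u := a. Substituting into the earlier bindings gives x := node(1, zero, pair(a, a)), p := pair(a, a).
MGU = { y1 -> node(1, c, node(2, node(2, 7, a), 2)), y2 -> q(7, 7), z -> 2, x -> node(1, zero, pair(a, a)), p -> pair(a, a), v -> node(2, node(2, 7, a), 2), u -> a }, so x -> node(1, zero, pair(a, a)).

node(1, zero, pair(a, a))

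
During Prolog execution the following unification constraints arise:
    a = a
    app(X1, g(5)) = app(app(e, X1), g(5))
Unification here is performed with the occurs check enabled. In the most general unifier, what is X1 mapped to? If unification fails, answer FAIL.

FAIL

Delete trivial equation a = a.
Decompose app/2: X1 = app(e, X1),  g(5) = g(5).
Occurs check fails: X1 occurs in app(e, X1); the equation X1 = app(e, X1) has no finite solution.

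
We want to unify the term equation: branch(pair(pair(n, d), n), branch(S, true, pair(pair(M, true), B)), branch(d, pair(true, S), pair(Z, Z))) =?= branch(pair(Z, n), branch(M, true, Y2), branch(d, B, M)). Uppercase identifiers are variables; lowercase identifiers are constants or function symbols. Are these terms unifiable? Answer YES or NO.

Decompose branch/3: pair(pair(n, d), n) =?= pair(Z, n),  branch(S, true, pair(pair(M, true), B)) =?= branch(M, true, Y2),  branch(d, pair(true, S), pair(Z, Z)) =?= branch(d, B, M).
Decompose pair/2: pair(n, d) =?= Z,  n =?= n.
Bind Z := pair(n, d); substituting into the one remaining equation that mentions Z gives: branch(d, pair(true, S), pair(pair(n, d), pair(n, d))) =?= branch(d, B, M).
Delete trivial equation n =?= n.
Decompose branch/3: S =?= M,  true =?= true,  pair(pair(M, true), B) =?= Y2.
Bind S := M; substituting into the one remaining equation that mentions S gives: branch(d, pair(true, M), pair(pair(n, d), pair(n, d))) =?= branch(d, B, M).
Delete trivial equation true =?= true.
Bind Y2 := pair(pair(M, true), B); no other remaining equation mentions Y2.
Decompose branch/3: d =?= d,  pair(true, M) =?= B,  pair(pair(n, d), pair(n, d)) =?= M.
Delete trivial equation d =?= d.
Bind B := pair(true, M); no other remaining equation mentions B. Substituting into the earlier binding gives Y2 := pair(pair(M, true), pair(true, M)).
Bind M := pair(pair(n, d), pair(n, d)). Substituting into the earlier bindings gives S := pair(pair(n, d), pair(n, d)), Y2 := pair(pair(pair(pair(n, d), pair(n, d)), true), pair(true, pair(pair(n, d), pair(n, d)))), B := pair(true, pair(pair(n, d), pair(n, d))).
No equations remain and no clash or occurs-check failure arose, so a unifier exists.

YES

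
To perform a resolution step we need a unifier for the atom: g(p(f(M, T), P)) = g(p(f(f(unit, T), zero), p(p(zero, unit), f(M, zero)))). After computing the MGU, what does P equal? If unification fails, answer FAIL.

Decompose g/1: p(f(M, T), P) = p(f(f(unit, T), zero), p(p(zero, unit), f(M, zero))).
Decompose p/2: f(M, T) = f(f(unit, T), zero),  P = p(p(zero, unit), f(M, zero)).
Decompose f/2: M = f(unit, T),  T = zero.
Bind M := f(unit, T); substituting into the one remaining equation that mentions M gives: P = p(p(zero, unit), f(f(unit, T), zero)).
Bind T := zero; substituting into the remaining equation gives: P = p(p(zero, unit), f(f(unit, zero), zero)). Substituting into the earlier binding gives M := f(unit, zero).
Bind P := p(p(zero, unit), f(f(unit, zero), zero)).
MGU = { M -> f(unit, zero), T -> zero, P -> p(p(zero, unit), f(f(unit, zero), zero)) }, so P -> p(p(zero, unit), f(f(unit, zero), zero)).

p(p(zero, unit), f(f(unit, zero), zero))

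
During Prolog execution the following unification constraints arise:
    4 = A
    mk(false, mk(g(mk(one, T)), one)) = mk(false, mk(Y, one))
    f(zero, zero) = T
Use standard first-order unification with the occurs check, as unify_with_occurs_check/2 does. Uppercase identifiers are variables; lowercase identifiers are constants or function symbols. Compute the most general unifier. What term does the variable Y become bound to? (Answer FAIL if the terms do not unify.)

g(mk(one, f(zero, zero)))

Bind A := 4; no other remaining equation mentions A.
Decompose mk/2: false = false,  mk(g(mk(one, T)), one) = mk(Y, one).
Delete trivial equation false = false.
Decompose mk/2: g(mk(one, T)) = Y,  one = one.
Bind Y := g(mk(one, T)); no other remaining equation mentions Y.
Delete trivial equation one = one.
Bind T := f(zero, zero). Substituting into the earlier binding gives Y := g(mk(one, f(zero, zero))).
MGU = { A -> 4, Y -> g(mk(one, f(zero, zero))), T -> f(zero, zero) }, so Y -> g(mk(one, f(zero, zero))).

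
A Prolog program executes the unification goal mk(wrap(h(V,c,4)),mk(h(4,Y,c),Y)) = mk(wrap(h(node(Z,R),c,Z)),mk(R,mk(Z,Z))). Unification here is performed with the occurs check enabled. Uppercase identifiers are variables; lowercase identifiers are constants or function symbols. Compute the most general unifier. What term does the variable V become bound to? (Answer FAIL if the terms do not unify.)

node(4,h(4,mk(4,4),c))

Decompose mk/2: wrap(h(V,c,4)) = wrap(h(node(Z,R),c,Z)),  mk(h(4,Y,c),Y) = mk(R,mk(Z,Z)).
Decompose wrap/1: h(V,c,4) = h(node(Z,R),c,Z).
Decompose h/3: V = node(Z,R),  c = c,  4 = Z.
Bind V := node(Z,R); no other remaining equation mentions V.
Delete trivial equation c = c.
Bind Z := 4; substituting into the remaining equation gives: mk(h(4,Y,c),Y) = mk(R,mk(4,4)). Substituting into the earlier binding gives V := node(4,R).
Decompose mk/2: h(4,Y,c) = R,  Y = mk(4,4).
Bind R := h(4,Y,c); no other remaining equation mentions R. Substituting into the earlier binding gives V := node(4,h(4,Y,c)).
Bind Y := mk(4,4). Substituting into the earlier bindings gives V := node(4,h(4,mk(4,4),c)), R := h(4,mk(4,4),c).
MGU = { V = node(4,h(4,mk(4,4),c)), Z = 4, R = h(4,mk(4,4),c), Y = mk(4,4) }, so V = node(4,h(4,mk(4,4),c)).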